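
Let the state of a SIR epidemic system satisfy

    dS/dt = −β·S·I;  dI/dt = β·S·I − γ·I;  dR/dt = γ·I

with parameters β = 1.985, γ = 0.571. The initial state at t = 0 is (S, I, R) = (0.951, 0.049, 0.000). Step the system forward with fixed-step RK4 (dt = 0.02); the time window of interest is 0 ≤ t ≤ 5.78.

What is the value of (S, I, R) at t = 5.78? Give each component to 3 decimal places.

(S, I, R) = (0.059, 0.141, 0.800)

t=0.000: state=(0.951, 0.049, 0.000)
step 1 (dt=0.02): k1=(-0.092, 0.065, 0.028), k2=(-0.094, 0.065, 0.028), k3=(-0.094, 0.065, 0.028), k4=(-0.095, 0.066, 0.029); state += dt/6·(k1+2k2+2k3+k4)
t=0.020: state=(0.949, 0.050, 0.001)
t=0.040: state=(0.947, 0.052, 0.001)
t=0.060: state=(0.945, 0.053, 0.002)
continuing one RK4 step at a time; state shown every 10 steps (Δt=0.2):
t=0.200: state=(0.930, 0.064, 0.006)
t=0.400: state=(0.904, 0.082, 0.015)
t=0.600: state=(0.871, 0.104, 0.025)
t=0.800: state=(0.832, 0.130, 0.038)
t=1.000: state=(0.786, 0.159, 0.055)
t=1.200: state=(0.733, 0.192, 0.075)
t=1.400: state=(0.674, 0.227, 0.099)
t=1.600: state=(0.612, 0.261, 0.127)
t=1.800: state=(0.548, 0.293, 0.158)
t=2.000: state=(0.485, 0.321, 0.194)
t=2.200: state=(0.425, 0.343, 0.232)
t=2.400: state=(0.370, 0.358, 0.272)
t=2.600: state=(0.320, 0.367, 0.313)
t=2.800: state=(0.277, 0.368, 0.355)
t=3.000: state=(0.239, 0.364, 0.397)
t=3.200: state=(0.207, 0.355, 0.438)
t=3.400: state=(0.181, 0.342, 0.478)
t=3.600: state=(0.158, 0.326, 0.516)
t=3.800: state=(0.139, 0.308, 0.552)
t=4.000: state=(0.124, 0.290, 0.586)
t=4.200: state=(0.111, 0.271, 0.618)
t=4.400: state=(0.100, 0.252, 0.648)
t=4.600: state=(0.091, 0.233, 0.676)
t=4.800: state=(0.083, 0.215, 0.702)
t=5.000: state=(0.076, 0.198, 0.725)
t=5.200: state=(0.071, 0.182, 0.747)
t=5.400: state=(0.066, 0.167, 0.767)
t=5.600: state=(0.062, 0.153, 0.785)
t=5.780: state=(0.059, 0.141, 0.800)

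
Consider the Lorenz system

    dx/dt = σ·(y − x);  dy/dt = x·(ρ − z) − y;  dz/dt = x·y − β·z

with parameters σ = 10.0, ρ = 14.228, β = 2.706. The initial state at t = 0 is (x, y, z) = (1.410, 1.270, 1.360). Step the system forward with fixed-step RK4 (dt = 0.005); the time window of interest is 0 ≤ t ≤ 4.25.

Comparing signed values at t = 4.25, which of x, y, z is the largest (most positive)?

largest component: z

t=0.000: state=(1.410, 1.270, 1.360)
step 1 (dt=0.005): k1=(-1.400, 16.874, -1.889), k2=(-0.943, 16.793, -1.822), k3=(-0.957, 16.808, -1.821), k4=(-0.512, 16.741, -1.753); state += dt/6·(k1+2k2+2k3+k4)
t=0.005: state=(1.405, 1.354, 1.351)
t=0.010: state=(1.405, 1.438, 1.342)
t=0.015: state=(1.408, 1.521, 1.335)
continuing one RK4 step at a time; state shown every 40 steps (Δt=0.2):
t=0.200: state=(3.691, 6.074, 2.162)
t=0.400: state=(10.558, 13.345, 14.084)
t=0.600: state=(6.120, 1.400, 19.369)
t=0.800: state=(0.956, 0.155, 11.423)
t=1.000: state=(0.563, 0.704, 6.687)
t=1.200: state=(1.327, 2.027, 4.083)
t=1.400: state=(4.069, 6.372, 4.109)
t=1.600: state=(9.987, 12.080, 14.377)
t=1.800: state=(6.241, 2.340, 18.601)
t=2.000: state=(1.792, 1.117, 11.470)
t=2.200: state=(1.888, 2.481, 7.124)
t=2.400: state=(4.304, 6.264, 6.218)
t=2.600: state=(9.029, 10.721, 13.763)
t=2.800: state=(6.706, 3.723, 17.913)
t=3.000: state=(2.857, 2.199, 12.027)
t=3.200: state=(3.188, 4.035, 8.318)
t=3.400: state=(6.134, 8.119, 9.347)
t=3.600: state=(8.603, 8.120, 16.481)
t=3.800: state=(5.149, 3.373, 15.313)
t=4.000: state=(3.542, 3.625, 10.890)
t=4.200: state=(4.988, 6.266, 9.524)
t=4.250: state=(5.675, 7.128, 9.994)
compare at T: x=5.675, y=7.128, z=9.994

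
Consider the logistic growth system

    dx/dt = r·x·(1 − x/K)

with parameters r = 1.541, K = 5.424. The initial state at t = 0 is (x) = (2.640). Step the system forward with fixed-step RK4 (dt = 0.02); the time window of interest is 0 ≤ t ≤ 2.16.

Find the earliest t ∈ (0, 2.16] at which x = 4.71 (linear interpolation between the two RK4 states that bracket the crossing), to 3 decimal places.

t = 1.259

t=0.000: state=(2.640)
step 1 (dt=0.02): k1=(2.088), k2=(2.089), k3=(2.089), k4=(2.089); state += dt/6·(k1+2k2+2k3+k4)
t=0.020: state=(2.682)
t=0.040: state=(2.724)
t=0.060: state=(2.765)
continuing one RK4 step at a time; state shown every 5 steps (Δt=0.1):
t=0.100: state=(2.849)
t=0.200: state=(3.056)
t=0.300: state=(3.259)
t=0.400: state=(3.456)
t=0.500: state=(3.645)
t=0.600: state=(3.824)
t=0.700: state=(3.992)
t=0.800: state=(4.149)
t=0.900: state=(4.293)
t=1.000: state=(4.425)
t=1.100: state=(4.544)
t=1.200: state=(4.652)
t=1.240: state=(4.692)
next step: t=1.260: state=(4.711) — x has crossed 4.71
linear interpolation between t=1.240 (4.69193) and t=1.260 (4.71123) → t≈1.259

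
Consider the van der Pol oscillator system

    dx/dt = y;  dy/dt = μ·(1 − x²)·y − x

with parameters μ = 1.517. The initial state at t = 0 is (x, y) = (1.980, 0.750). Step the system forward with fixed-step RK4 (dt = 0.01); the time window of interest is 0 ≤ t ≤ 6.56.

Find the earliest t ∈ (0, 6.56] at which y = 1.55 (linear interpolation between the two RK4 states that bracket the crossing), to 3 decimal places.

t = 6.113

t=0.000: state=(1.980, 0.750)
step 1 (dt=0.01): k1=(0.750, -5.303), k2=(0.723, -5.205), k3=(0.724, -5.207), k4=(0.698, -5.110); state += dt/6·(k1+2k2+2k3+k4)
t=0.010: state=(1.987, 0.698)
t=0.020: state=(1.994, 0.648)
t=0.030: state=(2.000, 0.600)
continuing one RK4 step at a time; state shown every 25 steps (Δt=0.25):
t=0.250: state=(2.047, -0.067)
t=0.500: state=(1.992, -0.320)
t=0.750: state=(1.899, -0.413)
t=1.000: state=(1.789, -0.471)
t=1.250: state=(1.664, -0.528)
t=1.500: state=(1.524, -0.598)
t=1.750: state=(1.363, -0.695)
t=2.000: state=(1.172, -0.837)
t=2.250: state=(0.938, -1.059)
t=2.500: state=(0.630, -1.433)
t=2.750: state=(0.199, -2.072)
t=3.000: state=(-0.429, -2.957)
t=3.250: state=(-1.219, -3.074)
t=3.500: state=(-1.810, -1.502)
t=3.750: state=(-2.005, -0.235)
t=4.000: state=(-1.996, 0.225)
t=4.250: state=(-1.917, 0.378)
t=4.500: state=(-1.813, 0.452)
t=4.750: state=(-1.693, 0.512)
t=5.000: state=(-1.556, 0.579)
t=5.250: state=(-1.401, 0.669)
t=5.500: state=(-1.219, 0.799)
t=5.750: state=(-0.996, 0.999)
t=6.000: state=(-0.708, 1.330)
t=6.110: state=(-0.551, 1.543)
next step: t=6.120: state=(-0.535, 1.565) — y has crossed 1.55
linear interpolation between t=6.110 (1.54304) and t=6.120 (1.56510) → t≈6.113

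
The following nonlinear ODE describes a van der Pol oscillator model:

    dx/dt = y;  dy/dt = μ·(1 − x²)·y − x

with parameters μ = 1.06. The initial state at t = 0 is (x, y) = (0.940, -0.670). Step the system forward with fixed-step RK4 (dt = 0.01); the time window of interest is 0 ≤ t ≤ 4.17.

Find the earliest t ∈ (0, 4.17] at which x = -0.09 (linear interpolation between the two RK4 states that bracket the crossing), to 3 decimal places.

t=0.000: state=(0.940, -0.670)
step 1 (dt=0.01): k1=(-0.670, -1.023), k2=(-0.675, -1.024), k3=(-0.675, -1.024), k4=(-0.680, -1.026); state += dt/6·(k1+2k2+2k3+k4)
t=0.010: state=(0.933, -0.680)
t=0.020: state=(0.926, -0.691)
t=0.030: state=(0.919, -0.701)
continuing one RK4 step at a time; state shown every 20 steps (Δt=0.2):
t=0.200: state=(0.785, -0.885)
t=0.400: state=(0.584, -1.135)
t=0.600: state=(0.327, -1.442)
t=0.800: state=(0.003, -1.807)
t=0.850: state=(-0.090, -1.903)
next step: t=0.860: state=(-0.109, -1.922) — x has crossed -0.09
linear interpolation between t=0.850 (-0.08984) and t=0.860 (-0.10897) → t≈0.850

t = 0.850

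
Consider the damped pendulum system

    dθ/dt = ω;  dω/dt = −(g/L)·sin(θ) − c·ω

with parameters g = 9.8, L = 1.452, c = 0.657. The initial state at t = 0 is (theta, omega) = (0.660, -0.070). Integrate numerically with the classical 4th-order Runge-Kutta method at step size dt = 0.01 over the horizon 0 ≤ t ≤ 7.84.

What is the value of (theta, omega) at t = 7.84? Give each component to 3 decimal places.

(theta, omega) = (0.020, -0.124)

t=0.000: state=(0.660, -0.070)
step 1 (dt=0.01): k1=(-0.070, -4.092), k2=(-0.090, -4.077), k3=(-0.090, -4.076), k4=(-0.111, -4.061); state += dt/6·(k1+2k2+2k3+k4)
t=0.010: state=(0.659, -0.111)
t=0.020: state=(0.658, -0.151)
t=0.030: state=(0.656, -0.191)
continuing one RK4 step at a time; state shown every 50 steps (Δt=0.5):
t=0.500: state=(0.223, -1.379)
t=1.000: state=(-0.361, -0.664)
t=1.500: state=(-0.340, 0.658)
t=2.000: state=(0.091, 0.812)
t=2.500: state=(0.289, -0.080)
t=3.000: state=(0.075, -0.624)
t=3.500: state=(-0.172, -0.242)
t=4.000: state=(-0.136, 0.333)
t=4.500: state=(0.059, 0.334)
t=5.000: state=(0.126, -0.081)
t=5.500: state=(0.017, -0.279)
t=6.000: state=(-0.082, -0.074)
t=6.500: state=(-0.052, 0.166)
t=7.000: state=(0.035, 0.132)
t=7.500: state=(0.054, -0.057)
t=7.840: state=(0.020, -0.124)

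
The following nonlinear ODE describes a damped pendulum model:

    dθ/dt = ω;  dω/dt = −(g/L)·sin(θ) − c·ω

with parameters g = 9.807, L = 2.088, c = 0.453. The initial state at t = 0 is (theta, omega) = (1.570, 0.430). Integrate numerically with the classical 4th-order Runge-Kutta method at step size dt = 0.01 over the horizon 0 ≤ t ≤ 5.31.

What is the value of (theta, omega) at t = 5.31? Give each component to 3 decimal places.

t=0.000: state=(1.570, 0.430)
step 1 (dt=0.01): k1=(0.430, -4.892), k2=(0.406, -4.881), k3=(0.406, -4.881), k4=(0.381, -4.869); state += dt/6·(k1+2k2+2k3+k4)
t=0.010: state=(1.574, 0.381)
t=0.020: state=(1.578, 0.333)
t=0.030: state=(1.581, 0.284)
continuing one RK4 step at a time; state shown every 20 steps (Δt=0.2):
t=0.200: state=(1.561, -0.505)
t=0.400: state=(1.374, -1.355)
t=0.600: state=(1.028, -2.073)
t=0.800: state=(0.562, -2.531)
t=1.000: state=(0.043, -2.574)
t=1.200: state=(-0.438, -2.167)
t=1.400: state=(-0.803, -1.450)
t=1.600: state=(-1.010, -0.610)
t=1.800: state=(-1.048, 0.218)
t=2.000: state=(-0.928, 0.955)
t=2.200: state=(-0.677, 1.521)
t=2.400: state=(-0.338, 1.825)
t=2.600: state=(0.031, 1.801)
t=2.800: state=(0.362, 1.463)
t=3.000: state=(0.602, 0.913)
t=3.200: state=(0.721, 0.274)
t=3.400: state=(0.713, -0.347)
t=3.600: state=(0.589, -0.866)
t=3.800: state=(0.378, -1.211)
t=4.000: state=(0.120, -1.327)
t=4.200: state=(-0.136, -1.201)
t=4.400: state=(-0.347, -0.876)
t=4.600: state=(-0.479, -0.433)
t=4.800: state=(-0.518, 0.040)
t=5.000: state=(-0.466, 0.466)
t=5.200: state=(-0.339, 0.781)
t=5.310: state=(-0.247, 0.889)

(theta, omega) = (-0.247, 0.889)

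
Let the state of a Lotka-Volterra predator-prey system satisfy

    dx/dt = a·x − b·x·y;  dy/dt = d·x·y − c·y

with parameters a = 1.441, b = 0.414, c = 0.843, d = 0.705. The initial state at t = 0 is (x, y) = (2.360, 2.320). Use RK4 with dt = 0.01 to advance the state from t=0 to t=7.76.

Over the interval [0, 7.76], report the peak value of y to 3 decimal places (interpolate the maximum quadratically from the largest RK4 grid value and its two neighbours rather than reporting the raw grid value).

t=0.000: state=(2.360, 2.320)
step 1 (dt=0.01): k1=(1.134, 1.904), k2=(1.127, 1.921), k3=(1.127, 1.921), k4=(1.121, 1.939); state += dt/6·(k1+2k2+2k3+k4)
t=0.010: state=(2.371, 2.339)
t=0.020: state=(2.382, 2.359)
t=0.030: state=(2.393, 2.379)
continuing one RK4 step at a time; state shown every 50 steps (Δt=0.5):
t=0.500: state=(2.633, 3.748)
t=1.000: state=(2.023, 5.722)
t=1.500: state=(1.136, 6.503)
t=2.000: state=(0.645, 5.770)
t=2.500: state=(0.454, 4.567)
t=3.000: state=(0.408, 3.477)
t=3.500: state=(0.447, 2.646)
t=4.000: state=(0.566, 2.070)
t=4.500: state=(0.789, 1.718)
t=5.000: state=(1.157, 1.580)
t=5.500: state=(1.701, 1.707)
t=6.000: state=(2.338, 2.284)
t=6.500: state=(2.637, 3.676)
t=7.000: state=(2.059, 5.658)
t=7.500: state=(1.164, 6.507)
t=7.760: state=(0.848, 6.273)
largest grid value and its neighbours: y(1.450)=6.50854, y(1.460)=6.50883, y(1.470)=6.50843
parabola through these three points peaks at t≈1.459 with y≈6.50883

max y = 6.509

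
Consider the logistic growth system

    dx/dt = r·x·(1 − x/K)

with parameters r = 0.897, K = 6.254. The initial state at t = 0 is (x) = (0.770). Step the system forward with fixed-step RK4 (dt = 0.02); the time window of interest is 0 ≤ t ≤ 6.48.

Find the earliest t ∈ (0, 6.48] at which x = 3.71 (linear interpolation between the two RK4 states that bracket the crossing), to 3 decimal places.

t = 2.609

t=0.000: state=(0.770)
step 1 (dt=0.02): k1=(0.606), k2=(0.610), k3=(0.610), k4=(0.614); state += dt/6·(k1+2k2+2k3+k4)
t=0.020: state=(0.782)
t=0.040: state=(0.795)
t=0.060: state=(0.807)
continuing one RK4 step at a time; state shown every 25 steps (Δt=0.5):
t=0.500: state=(1.127)
t=1.000: state=(1.602)
t=1.500: state=(2.191)
t=2.000: state=(2.863)
t=2.500: state=(3.561)
t=2.600: state=(3.697)
next step: t=2.620: state=(3.725) — x has crossed 3.71
linear interpolation between t=2.600 (3.69747) and t=2.620 (3.72454) → t≈2.609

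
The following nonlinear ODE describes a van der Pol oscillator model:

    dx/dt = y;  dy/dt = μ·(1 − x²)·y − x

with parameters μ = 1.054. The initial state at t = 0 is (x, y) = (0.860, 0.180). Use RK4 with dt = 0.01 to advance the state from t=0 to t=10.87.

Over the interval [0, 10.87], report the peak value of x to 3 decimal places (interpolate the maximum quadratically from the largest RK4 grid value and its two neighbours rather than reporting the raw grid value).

t=0.000: state=(0.860, 0.180)
step 1 (dt=0.01): k1=(0.180, -0.811), k2=(0.176, -0.813), k3=(0.176, -0.813), k4=(0.172, -0.815); state += dt/6·(k1+2k2+2k3+k4)
t=0.010: state=(0.862, 0.172)
t=0.020: state=(0.863, 0.164)
t=0.030: state=(0.865, 0.155)
continuing one RK4 step at a time; state shown every 50 steps (Δt=0.5):
t=0.500: state=(0.842, -0.260)
t=1.000: state=(0.592, -0.755)
t=1.500: state=(0.058, -1.422)
t=2.000: state=(-0.826, -1.976)
t=2.500: state=(-1.611, -0.899)
t=3.000: state=(-1.742, 0.212)
t=3.500: state=(-1.516, 0.640)
t=4.000: state=(-1.113, 0.990)
t=4.500: state=(-0.479, 1.623)
t=5.000: state=(0.591, 2.634)
t=5.500: state=(1.752, 1.428)
t=6.000: state=(1.989, -0.166)
t=6.500: state=(1.786, -0.568)
t=7.000: state=(1.446, -0.799)
t=7.500: state=(0.964, -1.170)
t=8.000: state=(0.204, -1.968)
t=8.500: state=(-1.027, -2.693)
t=9.000: state=(-1.935, -0.701)
t=9.500: state=(-1.956, 0.356)
t=10.000: state=(-1.699, 0.639)
t=10.500: state=(-1.322, 0.885)
t=10.870: state=(-0.943, 1.191)
largest grid value and its neighbours: x(5.890)=1.99765, x(5.900)=1.99782, x(5.910)=1.99779
parabola through these three points peaks at t≈5.903 with x≈1.99783

max x = 1.998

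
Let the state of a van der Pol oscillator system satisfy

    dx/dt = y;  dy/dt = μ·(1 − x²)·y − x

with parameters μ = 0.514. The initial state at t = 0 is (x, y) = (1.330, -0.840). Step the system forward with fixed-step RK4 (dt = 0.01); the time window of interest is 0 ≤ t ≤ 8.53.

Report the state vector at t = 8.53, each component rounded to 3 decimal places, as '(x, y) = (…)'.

t=0.000: state=(1.330, -0.840)
step 1 (dt=0.01): k1=(-0.840, -0.998), k2=(-0.845, -0.997), k3=(-0.845, -0.997), k4=(-0.850, -0.995); state += dt/6·(k1+2k2+2k3+k4)
t=0.010: state=(1.322, -0.850)
t=0.020: state=(1.313, -0.860)
t=0.030: state=(1.304, -0.870)
continuing one RK4 step at a time; state shown every 50 steps (Δt=0.5):
t=0.500: state=(0.786, -1.339)
t=1.000: state=(-0.018, -1.873)
t=1.500: state=(-1.016, -1.950)
t=2.000: state=(-1.755, -0.867)
t=2.500: state=(-1.890, 0.229)
t=3.000: state=(-1.614, 0.822)
t=3.500: state=(-1.090, 1.278)
t=4.000: state=(-0.319, 1.822)
t=4.500: state=(0.711, 2.195)
t=5.000: state=(1.658, 1.351)
t=5.500: state=(1.982, 0.026)
t=6.000: state=(1.796, -0.687)
t=6.500: state=(1.339, -1.133)
t=7.000: state=(0.653, -1.630)
t=7.500: state=(-0.304, -2.169)
t=8.000: state=(-1.374, -1.854)
t=8.500: state=(-1.957, -0.451)
t=8.530: state=(-1.969, -0.374)

(x, y) = (-1.969, -0.374)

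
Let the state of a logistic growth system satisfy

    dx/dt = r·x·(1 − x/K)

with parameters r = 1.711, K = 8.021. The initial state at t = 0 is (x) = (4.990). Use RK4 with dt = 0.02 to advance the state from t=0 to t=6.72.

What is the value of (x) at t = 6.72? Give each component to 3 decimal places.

t=0.000: state=(4.990)
step 1 (dt=0.02): k1=(3.226), k2=(3.213), k3=(3.213), k4=(3.199); state += dt/6·(k1+2k2+2k3+k4)
t=0.020: state=(5.054)
t=0.040: state=(5.118)
t=0.060: state=(5.181)
continuing one RK4 step at a time; state shown every 25 steps (Δt=0.5):
t=0.500: state=(6.375)
t=1.000: state=(7.228)
t=1.500: state=(7.663)
t=2.000: state=(7.865)
t=2.500: state=(7.954)
t=3.000: state=(7.992)
t=3.500: state=(8.009)
t=4.000: state=(8.016)
t=4.500: state=(8.019)
t=5.000: state=(8.020)
t=5.500: state=(8.021)
t=6.000: state=(8.021)
t=6.500: state=(8.021)
t=6.720: state=(8.021)

(x) = (8.021)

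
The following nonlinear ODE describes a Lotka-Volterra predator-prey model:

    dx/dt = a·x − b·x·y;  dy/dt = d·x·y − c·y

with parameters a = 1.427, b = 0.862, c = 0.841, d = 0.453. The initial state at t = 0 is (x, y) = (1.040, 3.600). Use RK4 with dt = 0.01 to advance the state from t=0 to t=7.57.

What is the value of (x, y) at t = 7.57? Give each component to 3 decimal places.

t=0.000: state=(1.040, 3.600)
step 1 (dt=0.01): k1=(-1.743, -1.332), k2=(-1.723, -1.343), k3=(-1.723, -1.343), k4=(-1.703, -1.355); state += dt/6·(k1+2k2+2k3+k4)
t=0.010: state=(1.023, 3.587)
t=0.020: state=(1.006, 3.573)
t=0.030: state=(0.990, 3.559)
continuing one RK4 step at a time; state shown every 25 steps (Δt=0.25):
t=0.250: state=(0.712, 3.216)
t=0.500: state=(0.532, 2.793)
t=0.750: state=(0.435, 2.390)
t=1.000: state=(0.387, 2.028)
t=1.250: state=(0.369, 1.715)
t=1.500: state=(0.376, 1.449)
t=1.750: state=(0.402, 1.227)
t=2.000: state=(0.450, 1.044)
t=2.250: state=(0.523, 0.893)
t=2.500: state=(0.624, 0.772)
t=2.750: state=(0.763, 0.677)
t=3.000: state=(0.950, 0.604)
t=3.250: state=(1.199, 0.552)
t=3.500: state=(1.527, 0.522)
t=3.750: state=(1.951, 0.515)
t=4.000: state=(2.491, 0.536)
t=4.250: state=(3.153, 0.597)
t=4.500: state=(3.914, 0.721)
t=4.750: state=(4.681, 0.951)
t=5.000: state=(5.235, 1.357)
t=5.250: state=(5.231, 2.002)
t=5.500: state=(4.447, 2.827)
t=5.750: state=(3.184, 3.534)
t=6.000: state=(2.039, 3.838)
t=6.250: state=(1.280, 3.739)
t=6.500: state=(0.844, 3.409)
t=6.750: state=(0.605, 2.995)
t=7.000: state=(0.474, 2.578)
t=7.250: state=(0.405, 2.195)
t=7.500: state=(0.374, 1.858)
t=7.570: state=(0.371, 1.773)

(x, y) = (0.371, 1.773)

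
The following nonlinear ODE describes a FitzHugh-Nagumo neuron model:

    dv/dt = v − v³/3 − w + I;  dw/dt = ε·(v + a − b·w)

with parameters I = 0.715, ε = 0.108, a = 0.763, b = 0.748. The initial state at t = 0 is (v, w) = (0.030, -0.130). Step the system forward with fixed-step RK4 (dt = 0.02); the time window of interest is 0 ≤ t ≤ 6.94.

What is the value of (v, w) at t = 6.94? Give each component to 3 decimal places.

t=0.000: state=(0.030, -0.130)
step 1 (dt=0.02): k1=(0.875, 0.096), k2=(0.883, 0.097), k3=(0.883, 0.097), k4=(0.891, 0.098); state += dt/6·(k1+2k2+2k3+k4)
t=0.020: state=(0.048, -0.128)
t=0.040: state=(0.066, -0.126)
t=0.060: state=(0.084, -0.124)
continuing one RK4 step at a time; state shown every 25 steps (Δt=0.5):
t=0.500: state=(0.573, -0.069)
t=1.000: state=(1.255, 0.022)
t=1.500: state=(1.730, 0.142)
t=2.000: state=(1.881, 0.274)
t=2.500: state=(1.888, 0.403)
t=3.000: state=(1.854, 0.527)
t=3.500: state=(1.810, 0.643)
t=4.000: state=(1.761, 0.753)
t=4.500: state=(1.712, 0.855)
t=5.000: state=(1.661, 0.951)
t=5.500: state=(1.609, 1.040)
t=6.000: state=(1.556, 1.123)
t=6.500: state=(1.501, 1.200)
t=6.940: state=(1.451, 1.263)

(v, w) = (1.451, 1.263)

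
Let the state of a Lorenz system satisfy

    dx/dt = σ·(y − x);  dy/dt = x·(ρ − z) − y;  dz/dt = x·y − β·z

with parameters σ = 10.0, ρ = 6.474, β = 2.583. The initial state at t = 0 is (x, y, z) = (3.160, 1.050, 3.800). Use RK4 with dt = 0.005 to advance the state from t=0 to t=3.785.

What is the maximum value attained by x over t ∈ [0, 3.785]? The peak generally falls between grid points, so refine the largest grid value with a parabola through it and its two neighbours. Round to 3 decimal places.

max x = 5.016

t=0.000: state=(3.160, 1.050, 3.800)
step 1 (dt=0.005): k1=(-21.100, 7.400, -6.497), k2=(-20.388, 7.291, -6.453), k3=(-20.408, 7.295, -6.453), k4=(-19.715, 7.189, -6.410); state += dt/6·(k1+2k2+2k3+k4)
t=0.005: state=(3.058, 1.086, 3.768)
t=0.010: state=(2.963, 1.122, 3.736)
t=0.015: state=(2.874, 1.156, 3.704)
continuing one RK4 step at a time; state shown every 40 steps (Δt=0.2):
t=0.200: state=(1.975, 2.136, 2.822)
t=0.400: state=(2.774, 3.349, 2.706)
t=0.600: state=(4.093, 4.763, 3.883)
t=0.800: state=(5.000, 5.117, 6.054)
t=1.000: state=(4.484, 3.956, 7.048)
t=1.200: state=(3.448, 3.039, 6.279)
t=1.400: state=(2.987, 2.928, 5.180)
t=1.600: state=(3.131, 3.312, 4.560)
t=1.800: state=(3.616, 3.891, 4.637)
t=2.000: state=(4.093, 4.260, 5.278)
t=2.200: state=(4.192, 4.122, 5.912)
t=2.400: state=(3.902, 3.718, 6.000)
t=2.600: state=(3.584, 3.472, 5.648)
t=2.800: state=(3.487, 3.501, 5.271)
t=3.000: state=(3.605, 3.698, 5.135)
t=3.200: state=(3.802, 3.892, 5.274)
t=3.400: state=(3.917, 3.936, 5.527)
t=3.600: state=(3.880, 3.831, 5.670)
t=3.785: state=(3.769, 3.708, 5.631)
largest grid value and its neighbours: x(0.825)=5.01580, x(0.830)=5.01588, x(0.835)=5.01490
parabola through these three points peaks at t≈0.828 with x≈5.01597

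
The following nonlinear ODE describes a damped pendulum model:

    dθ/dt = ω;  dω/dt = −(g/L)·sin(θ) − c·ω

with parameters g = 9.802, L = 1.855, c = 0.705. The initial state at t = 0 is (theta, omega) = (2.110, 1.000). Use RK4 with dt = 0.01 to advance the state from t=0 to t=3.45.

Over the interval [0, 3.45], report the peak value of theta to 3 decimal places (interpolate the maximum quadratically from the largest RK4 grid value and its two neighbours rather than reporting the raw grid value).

t=0.000: state=(2.110, 1.000)
step 1 (dt=0.01): k1=(1.000, -5.239), k2=(0.974, -5.207), k3=(0.974, -5.208), k4=(0.948, -5.176); state += dt/6·(k1+2k2+2k3+k4)
t=0.010: state=(2.120, 0.948)
t=0.020: state=(2.129, 0.896)
t=0.030: state=(2.138, 0.846)
continuing one RK4 step at a time; state shown every 20 steps (Δt=0.2):
t=0.200: state=(2.213, 0.059)
t=0.400: state=(2.142, -0.751)
t=0.600: state=(1.914, -1.530)
t=0.800: state=(1.531, -2.296)
t=1.000: state=(1.005, -2.925)
t=1.200: state=(0.387, -3.160)
t=1.400: state=(-0.220, -2.813)
t=1.600: state=(-0.706, -1.991)
t=1.800: state=(-1.003, -0.975)
t=2.000: state=(-1.098, 0.017)
t=2.200: state=(-1.005, 0.876)
t=2.400: state=(-0.761, 1.526)
t=2.600: state=(-0.415, 1.871)
t=2.800: state=(-0.038, 1.840)
t=3.000: state=(0.297, 1.461)
t=3.200: state=(0.532, 0.862)
t=3.400: state=(0.637, 0.194)
t=3.450: state=(0.643, 0.033)
largest grid value and its neighbours: theta(0.200)=2.21273, theta(0.210)=2.21311, theta(0.220)=2.21307
parabola through these three points peaks at t≈0.214 with theta≈2.21314

max theta = 2.213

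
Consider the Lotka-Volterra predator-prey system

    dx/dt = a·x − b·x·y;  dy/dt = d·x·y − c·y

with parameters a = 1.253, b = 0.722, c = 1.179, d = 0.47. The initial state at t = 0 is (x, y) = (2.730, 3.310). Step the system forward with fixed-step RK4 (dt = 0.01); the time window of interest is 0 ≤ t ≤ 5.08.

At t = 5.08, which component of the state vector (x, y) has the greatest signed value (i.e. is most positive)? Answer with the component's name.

t=0.000: state=(2.730, 3.310)
step 1 (dt=0.01): k1=(-3.104, 0.345), k2=(-3.089, 0.321), k3=(-3.089, 0.321), k4=(-3.075, 0.297); state += dt/6·(k1+2k2+2k3+k4)
t=0.010: state=(2.699, 3.313)
t=0.020: state=(2.669, 3.316)
t=0.030: state=(2.638, 3.318)
continuing one RK4 step at a time; state shown every 20 steps (Δt=0.2):
t=0.200: state=(2.174, 3.289)
t=0.400: state=(1.755, 3.122)
t=0.600: state=(1.463, 2.866)
t=0.800: state=(1.269, 2.572)
t=1.000: state=(1.149, 2.275)
t=1.200: state=(1.085, 1.996)
t=1.400: state=(1.064, 1.743)
t=1.600: state=(1.080, 1.523)
t=1.800: state=(1.130, 1.334)
t=2.000: state=(1.211, 1.176)
t=2.200: state=(1.326, 1.047)
t=2.400: state=(1.476, 0.943)
t=2.600: state=(1.665, 0.863)
t=2.800: state=(1.897, 0.806)
t=3.000: state=(2.176, 0.770)
t=3.200: state=(2.504, 0.758)
t=3.400: state=(2.882, 0.771)
t=3.600: state=(3.304, 0.814)
t=3.800: state=(3.753, 0.896)
t=4.000: state=(4.199, 1.029)
t=4.200: state=(4.588, 1.229)
t=4.400: state=(4.840, 1.515)
t=4.600: state=(4.868, 1.892)
t=4.800: state=(4.610, 2.339)
t=5.000: state=(4.089, 2.786)
t=5.080: state=(3.831, 2.942)
compare at T: x=3.831, y=2.942

largest component: x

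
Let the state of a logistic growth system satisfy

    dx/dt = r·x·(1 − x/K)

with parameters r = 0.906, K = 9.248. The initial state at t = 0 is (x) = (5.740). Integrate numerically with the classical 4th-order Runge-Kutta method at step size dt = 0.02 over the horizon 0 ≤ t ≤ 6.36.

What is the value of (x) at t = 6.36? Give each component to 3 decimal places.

(x) = (9.230)

t=0.000: state=(5.740)
step 1 (dt=0.02): k1=(1.973), k2=(1.968), k3=(1.968), k4=(1.964); state += dt/6·(k1+2k2+2k3+k4)
t=0.020: state=(5.779)
t=0.040: state=(5.819)
t=0.060: state=(5.858)
continuing one RK4 step at a time; state shown every 25 steps (Δt=0.5):
t=0.500: state=(6.660)
t=1.000: state=(7.416)
t=1.500: state=(7.993)
t=2.000: state=(8.409)
t=2.500: state=(8.696)
t=3.000: state=(8.889)
t=3.500: state=(9.017)
t=4.000: state=(9.100)
t=4.500: state=(9.153)
t=5.000: state=(9.187)
t=5.500: state=(9.209)
t=6.000: state=(9.223)
t=6.360: state=(9.230)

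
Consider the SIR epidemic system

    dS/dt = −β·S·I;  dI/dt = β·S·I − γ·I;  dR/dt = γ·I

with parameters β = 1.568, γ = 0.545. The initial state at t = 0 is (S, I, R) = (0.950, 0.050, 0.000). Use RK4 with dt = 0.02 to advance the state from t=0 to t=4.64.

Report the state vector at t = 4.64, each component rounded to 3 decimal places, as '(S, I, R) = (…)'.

(S, I, R) = (0.201, 0.259, 0.540)

t=0.000: state=(0.950, 0.050, 0.000)
step 1 (dt=0.02): k1=(-0.074, 0.047, 0.027), k2=(-0.075, 0.048, 0.028), k3=(-0.075, 0.048, 0.028), k4=(-0.076, 0.048, 0.028); state += dt/6·(k1+2k2+2k3+k4)
t=0.020: state=(0.948, 0.051, 0.001)
t=0.040: state=(0.947, 0.052, 0.001)
t=0.060: state=(0.945, 0.053, 0.002)
continuing one RK4 step at a time; state shown every 10 steps (Δt=0.2):
t=0.200: state=(0.934, 0.060, 0.006)
t=0.400: state=(0.915, 0.072, 0.013)
t=0.600: state=(0.892, 0.086, 0.022)
t=0.800: state=(0.866, 0.102, 0.032)
t=1.000: state=(0.837, 0.119, 0.044)
t=1.200: state=(0.804, 0.138, 0.058)
t=1.400: state=(0.768, 0.158, 0.074)
t=1.600: state=(0.728, 0.180, 0.093)
t=1.800: state=(0.686, 0.201, 0.113)
t=2.000: state=(0.642, 0.222, 0.136)
t=2.200: state=(0.597, 0.242, 0.162)
t=2.400: state=(0.552, 0.259, 0.189)
t=2.600: state=(0.507, 0.275, 0.218)
t=2.800: state=(0.464, 0.287, 0.249)
t=3.000: state=(0.424, 0.296, 0.280)
t=3.200: state=(0.386, 0.301, 0.313)
t=3.400: state=(0.351, 0.303, 0.346)
t=3.600: state=(0.319, 0.302, 0.379)
t=3.800: state=(0.291, 0.298, 0.412)
t=4.000: state=(0.265, 0.291, 0.444)
t=4.200: state=(0.242, 0.283, 0.475)
t=4.400: state=(0.222, 0.273, 0.505)
t=4.600: state=(0.204, 0.261, 0.534)
t=4.640: state=(0.201, 0.259, 0.540)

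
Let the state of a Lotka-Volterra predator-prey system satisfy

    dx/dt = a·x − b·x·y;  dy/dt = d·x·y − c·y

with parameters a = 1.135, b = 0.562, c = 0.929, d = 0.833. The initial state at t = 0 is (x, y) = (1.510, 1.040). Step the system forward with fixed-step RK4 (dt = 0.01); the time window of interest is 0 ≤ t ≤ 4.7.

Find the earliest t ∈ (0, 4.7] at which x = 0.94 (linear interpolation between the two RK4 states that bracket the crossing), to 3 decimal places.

t = 2.361

t=0.000: state=(1.510, 1.040)
step 1 (dt=0.01): k1=(0.831, 0.342), k2=(0.832, 0.346), k3=(0.832, 0.346), k4=(0.833, 0.350); state += dt/6·(k1+2k2+2k3+k4)
t=0.010: state=(1.518, 1.043)
t=0.020: state=(1.527, 1.047)
t=0.030: state=(1.535, 1.051)
continuing one RK4 step at a time; state shown every 20 steps (Δt=0.2):
t=0.200: state=(1.678, 1.126)
t=0.400: state=(1.843, 1.254)
t=0.600: state=(1.989, 1.434)
t=0.800: state=(2.097, 1.675)
t=1.000: state=(2.144, 1.982)
t=1.200: state=(2.110, 2.349)
t=1.400: state=(1.989, 2.748)
t=1.600: state=(1.793, 3.130)
t=1.800: state=(1.554, 3.436)
t=2.000: state=(1.310, 3.621)
t=2.200: state=(1.090, 3.671)
t=2.360: state=(0.941, 3.621)
next step: t=2.370: state=(0.932, 3.616) — x has crossed 0.94
linear interpolation between t=2.360 (0.94087) and t=2.370 (0.93245) → t≈2.361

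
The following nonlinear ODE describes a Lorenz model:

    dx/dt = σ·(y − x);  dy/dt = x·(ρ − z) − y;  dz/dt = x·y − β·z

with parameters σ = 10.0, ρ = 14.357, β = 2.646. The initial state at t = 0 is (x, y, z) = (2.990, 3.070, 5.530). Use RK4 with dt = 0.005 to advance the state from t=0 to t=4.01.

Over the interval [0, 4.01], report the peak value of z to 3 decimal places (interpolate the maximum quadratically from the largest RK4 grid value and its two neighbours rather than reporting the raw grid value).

max z = 19.330

t=0.000: state=(2.990, 3.070, 5.530)
step 1 (dt=0.005): k1=(0.800, 23.323, -5.453), k2=(1.363, 23.323, -5.236), k3=(1.349, 23.334, -5.233), k4=(1.899, 23.344, -5.014); state += dt/6·(k1+2k2+2k3+k4)
t=0.005: state=(2.997, 3.187, 5.504)
t=0.010: state=(3.009, 3.304, 5.480)
t=0.015: state=(3.026, 3.421, 5.458)
continuing one RK4 step at a time; state shown every 40 steps (Δt=0.2):
t=0.200: state=(6.175, 8.867, 7.522)
t=0.400: state=(9.667, 8.672, 18.386)
t=0.600: state=(4.266, 1.902, 15.789)
t=0.800: state=(2.255, 2.272, 10.102)
t=1.000: state=(3.551, 4.829, 7.475)
t=1.200: state=(7.308, 9.434, 10.848)
t=1.400: state=(8.179, 6.371, 17.920)
t=1.600: state=(4.038, 2.704, 14.142)
t=1.800: state=(3.326, 3.766, 9.931)
t=2.000: state=(5.412, 6.980, 9.498)
t=2.200: state=(8.131, 8.535, 14.890)
t=2.400: state=(6.067, 4.352, 16.060)
t=2.600: state=(3.961, 3.707, 12.141)
t=2.800: state=(4.759, 5.713, 10.204)
t=3.000: state=(7.077, 8.062, 12.777)
t=3.200: state=(7.018, 5.974, 15.910)
t=3.400: state=(4.842, 4.149, 13.621)
t=3.600: state=(4.689, 5.166, 11.239)
t=3.800: state=(6.287, 7.199, 12.031)
t=4.000: state=(7.099, 6.772, 14.954)
t=4.010: state=(7.063, 6.659, 15.033)
largest grid value and its neighbours: z(0.450)=19.32386, z(0.455)=19.32989, z(0.460)=19.32146
parabola through these three points peaks at t≈0.455 with z≈19.32994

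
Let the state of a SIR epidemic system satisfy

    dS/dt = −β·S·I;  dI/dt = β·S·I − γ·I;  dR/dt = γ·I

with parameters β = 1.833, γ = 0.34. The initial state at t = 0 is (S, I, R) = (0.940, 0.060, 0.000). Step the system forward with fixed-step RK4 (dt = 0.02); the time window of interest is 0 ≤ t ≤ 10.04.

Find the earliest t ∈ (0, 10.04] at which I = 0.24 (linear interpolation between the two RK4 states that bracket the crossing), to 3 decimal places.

t = 1.148

t=0.000: state=(0.940, 0.060, 0.000)
step 1 (dt=0.02): k1=(-0.103, 0.083, 0.020), k2=(-0.105, 0.084, 0.021), k3=(-0.105, 0.084, 0.021), k4=(-0.106, 0.085, 0.021); state += dt/6·(k1+2k2+2k3+k4)
t=0.020: state=(0.938, 0.062, 0.000)
t=0.040: state=(0.936, 0.063, 0.001)
t=0.060: state=(0.934, 0.065, 0.001)
continuing one RK4 step at a time; state shown every 25 steps (Δt=0.5):
t=0.500: state=(0.869, 0.116, 0.015)
t=1.000: state=(0.751, 0.207, 0.042)
t=1.140: state=(0.710, 0.238, 0.052)
next step: t=1.160: state=(0.703, 0.243, 0.054) — I has crossed 0.24
linear interpolation between t=1.140 (0.23815) and t=1.160 (0.24275) → t≈1.148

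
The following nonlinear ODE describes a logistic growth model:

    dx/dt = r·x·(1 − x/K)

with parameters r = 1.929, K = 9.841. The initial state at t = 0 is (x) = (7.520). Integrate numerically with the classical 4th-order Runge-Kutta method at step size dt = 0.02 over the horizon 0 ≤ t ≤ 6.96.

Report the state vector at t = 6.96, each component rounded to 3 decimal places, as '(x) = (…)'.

(x) = (9.841)

t=0.000: state=(7.520)
step 1 (dt=0.02): k1=(3.421), k2=(3.386), k3=(3.387), k4=(3.351); state += dt/6·(k1+2k2+2k3+k4)
t=0.020: state=(7.588)
t=0.040: state=(7.654)
t=0.060: state=(7.719)
continuing one RK4 step at a time; state shown every 25 steps (Δt=0.5):
t=0.500: state=(8.805)
t=1.000: state=(9.419)
t=1.500: state=(9.676)
t=2.000: state=(9.777)
t=2.500: state=(9.817)
t=3.000: state=(9.832)
t=3.500: state=(9.837)
t=4.000: state=(9.840)
t=4.500: state=(9.840)
t=5.000: state=(9.841)
t=5.500: state=(9.841)
t=6.000: state=(9.841)
t=6.500: state=(9.841)
t=6.960: state=(9.841)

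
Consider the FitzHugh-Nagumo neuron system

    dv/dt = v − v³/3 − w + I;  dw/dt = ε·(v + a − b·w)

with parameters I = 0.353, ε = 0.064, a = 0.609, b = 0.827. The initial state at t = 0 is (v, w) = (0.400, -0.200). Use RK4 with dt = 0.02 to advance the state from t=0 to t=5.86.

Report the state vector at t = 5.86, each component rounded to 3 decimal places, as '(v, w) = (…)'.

(v, w) = (1.647, 0.576)

t=0.000: state=(0.400, -0.200)
step 1 (dt=0.02): k1=(0.932, 0.075), k2=(0.939, 0.076), k3=(0.939, 0.076), k4=(0.946, 0.076); state += dt/6·(k1+2k2+2k3+k4)
t=0.020: state=(0.419, -0.198)
t=0.040: state=(0.438, -0.197)
t=0.060: state=(0.457, -0.195)
continuing one RK4 step at a time; state shown every 10 steps (Δt=0.2):
t=0.200: state=(0.600, -0.184)
t=0.400: state=(0.823, -0.165)
t=0.600: state=(1.056, -0.144)
t=0.800: state=(1.280, -0.119)
t=1.000: state=(1.472, -0.093)
t=1.200: state=(1.619, -0.064)
t=1.400: state=(1.722, -0.035)
t=1.600: state=(1.786, -0.004)
t=1.800: state=(1.823, 0.027)
t=2.000: state=(1.841, 0.057)
t=2.200: state=(1.847, 0.088)
t=2.400: state=(1.846, 0.118)
t=2.600: state=(1.841, 0.148)
t=2.800: state=(1.833, 0.178)
t=3.000: state=(1.823, 0.207)
t=3.200: state=(1.813, 0.236)
t=3.400: state=(1.801, 0.264)
t=3.600: state=(1.789, 0.292)
t=3.800: state=(1.777, 0.319)
t=4.000: state=(1.765, 0.346)
t=4.200: state=(1.753, 0.373)
t=4.400: state=(1.740, 0.399)
t=4.600: state=(1.728, 0.425)
t=4.800: state=(1.715, 0.450)
t=5.000: state=(1.702, 0.474)
t=5.200: state=(1.690, 0.499)
t=5.400: state=(1.677, 0.523)
t=5.600: state=(1.664, 0.546)
t=5.800: state=(1.651, 0.569)
t=5.860: state=(1.647, 0.576)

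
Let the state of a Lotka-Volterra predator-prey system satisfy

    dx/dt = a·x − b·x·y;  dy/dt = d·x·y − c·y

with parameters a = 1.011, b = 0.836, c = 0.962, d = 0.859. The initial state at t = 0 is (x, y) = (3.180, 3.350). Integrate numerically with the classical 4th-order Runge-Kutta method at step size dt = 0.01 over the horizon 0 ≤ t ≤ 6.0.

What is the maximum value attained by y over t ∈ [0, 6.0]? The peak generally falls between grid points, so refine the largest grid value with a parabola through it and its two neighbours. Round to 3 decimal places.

t=0.000: state=(3.180, 3.350)
step 1 (dt=0.01): k1=(-5.691, 5.928), k2=(-5.718, 5.898), k3=(-5.717, 5.897), k4=(-5.743, 5.865); state += dt/6·(k1+2k2+2k3+k4)
t=0.010: state=(3.123, 3.409)
t=0.020: state=(3.065, 3.467)
t=0.030: state=(3.007, 3.525)
continuing one RK4 step at a time; state shown every 20 steps (Δt=0.2):
t=0.200: state=(2.035, 4.320)
t=0.400: state=(1.165, 4.666)
t=0.600: state=(0.660, 4.482)
t=0.800: state=(0.396, 4.039)
t=1.000: state=(0.257, 3.519)
t=1.200: state=(0.183, 3.013)
t=1.400: state=(0.140, 2.555)
t=1.600: state=(0.116, 2.154)
t=1.800: state=(0.102, 1.811)
t=2.000: state=(0.095, 1.519)
t=2.200: state=(0.092, 1.273)
t=2.400: state=(0.092, 1.067)
t=2.600: state=(0.096, 0.895)
t=2.800: state=(0.102, 0.751)
t=3.000: state=(0.112, 0.631)
t=3.200: state=(0.124, 0.531)
t=3.400: state=(0.140, 0.448)
t=3.600: state=(0.160, 0.379)
t=3.800: state=(0.185, 0.322)
t=4.000: state=(0.215, 0.275)
t=4.200: state=(0.252, 0.236)
t=4.400: state=(0.298, 0.204)
t=4.600: state=(0.353, 0.178)
t=4.800: state=(0.420, 0.157)
t=5.000: state=(0.502, 0.140)
t=5.200: state=(0.601, 0.127)
t=5.400: state=(0.721, 0.118)
t=5.600: state=(0.866, 0.111)
t=5.800: state=(1.040, 0.108)
t=6.000: state=(1.251, 0.108)
largest grid value and its neighbours: y(0.400)=4.66551, y(0.410)=4.66665, y(0.420)=4.66647
parabola through these three points peaks at t≈0.414 with y≈4.66673

max y = 4.667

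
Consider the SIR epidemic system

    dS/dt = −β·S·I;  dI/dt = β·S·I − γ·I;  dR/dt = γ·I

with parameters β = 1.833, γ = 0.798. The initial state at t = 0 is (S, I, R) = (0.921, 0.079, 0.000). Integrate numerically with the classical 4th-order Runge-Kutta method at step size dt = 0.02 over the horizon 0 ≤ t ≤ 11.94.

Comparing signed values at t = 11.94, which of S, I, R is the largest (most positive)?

largest component: R

t=0.000: state=(0.921, 0.079, 0.000)
step 1 (dt=0.02): k1=(-0.133, 0.070, 0.063), k2=(-0.134, 0.071, 0.064), k3=(-0.134, 0.071, 0.064), k4=(-0.135, 0.071, 0.064); state += dt/6·(k1+2k2+2k3+k4)
t=0.020: state=(0.918, 0.080, 0.001)
t=0.040: state=(0.916, 0.082, 0.003)
t=0.060: state=(0.913, 0.083, 0.004)
continuing one RK4 step at a time; state shown every 25 steps (Δt=0.5):
t=0.500: state=(0.842, 0.119, 0.039)
t=1.000: state=(0.739, 0.165, 0.096)
t=1.500: state=(0.623, 0.207, 0.170)
t=2.000: state=(0.508, 0.233, 0.259)
t=2.500: state=(0.409, 0.238, 0.353)
t=3.000: state=(0.331, 0.223, 0.446)
t=3.500: state=(0.273, 0.197, 0.530)
t=4.000: state=(0.231, 0.167, 0.603)
t=4.500: state=(0.201, 0.136, 0.663)
t=5.000: state=(0.180, 0.109, 0.712)
t=5.500: state=(0.164, 0.085, 0.750)
t=6.000: state=(0.153, 0.066, 0.780)
t=6.500: state=(0.145, 0.051, 0.804)
t=7.000: state=(0.140, 0.039, 0.822)
t=7.500: state=(0.135, 0.030, 0.835)
t=8.000: state=(0.132, 0.022, 0.845)
t=8.500: state=(0.130, 0.017, 0.853)
t=9.000: state=(0.128, 0.013, 0.859)
t=9.500: state=(0.127, 0.010, 0.864)
t=10.000: state=(0.126, 0.007, 0.867)
t=10.500: state=(0.125, 0.005, 0.870)
t=11.000: state=(0.124, 0.004, 0.871)
t=11.500: state=(0.124, 0.003, 0.873)
t=11.940: state=(0.124, 0.002, 0.874)
compare at T: S=0.124, I=0.002, R=0.874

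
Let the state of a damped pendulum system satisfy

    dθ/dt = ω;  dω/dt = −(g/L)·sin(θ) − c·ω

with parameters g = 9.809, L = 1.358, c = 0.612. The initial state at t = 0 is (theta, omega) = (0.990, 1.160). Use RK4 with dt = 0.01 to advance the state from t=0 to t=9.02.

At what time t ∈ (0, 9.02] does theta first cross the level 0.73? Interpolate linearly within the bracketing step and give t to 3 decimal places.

t = 0.529

t=0.000: state=(0.990, 1.160)
step 1 (dt=0.01): k1=(1.160, -6.749), k2=(1.126, -6.751), k3=(1.126, -6.750), k4=(1.092, -6.752); state += dt/6·(k1+2k2+2k3+k4)
t=0.010: state=(1.001, 1.092)
t=0.020: state=(1.012, 1.025)
t=0.030: state=(1.022, 0.957)
continuing one RK4 step at a time; state shown every 50 steps (Δt=0.5):
t=0.500: state=(0.783, -1.761)
t=0.520: state=(0.747, -1.839)
next step: t=0.530: state=(0.729, -1.877) — theta has crossed 0.73
linear interpolation between t=0.520 (0.74708) and t=0.530 (0.72850) → t≈0.529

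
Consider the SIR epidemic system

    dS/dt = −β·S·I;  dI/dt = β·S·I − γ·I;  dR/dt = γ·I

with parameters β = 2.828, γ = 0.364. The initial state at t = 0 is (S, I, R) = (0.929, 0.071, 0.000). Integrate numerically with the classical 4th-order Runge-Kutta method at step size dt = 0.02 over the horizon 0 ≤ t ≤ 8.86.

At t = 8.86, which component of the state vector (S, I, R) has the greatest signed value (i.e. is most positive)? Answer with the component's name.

t=0.000: state=(0.929, 0.071, 0.000)
step 1 (dt=0.02): k1=(-0.187, 0.161, 0.026), k2=(-0.190, 0.164, 0.026), k3=(-0.190, 0.164, 0.026), k4=(-0.194, 0.167, 0.027); state += dt/6·(k1+2k2+2k3+k4)
t=0.020: state=(0.925, 0.074, 0.001)
t=0.040: state=(0.921, 0.078, 0.001)
t=0.060: state=(0.917, 0.081, 0.002)
continuing one RK4 step at a time; state shown every 25 steps (Δt=0.5):
t=0.500: state=(0.776, 0.201, 0.023)
t=1.000: state=(0.504, 0.417, 0.079)
t=1.500: state=(0.245, 0.584, 0.172)
t=2.000: state=(0.103, 0.614, 0.283)
t=2.500: state=(0.045, 0.565, 0.391)
t=3.000: state=(0.021, 0.492, 0.487)
t=3.500: state=(0.011, 0.419, 0.570)
t=4.000: state=(0.006, 0.354, 0.640)
t=4.500: state=(0.004, 0.297, 0.699)
t=5.000: state=(0.003, 0.249, 0.748)
t=5.500: state=(0.002, 0.208, 0.790)
t=6.000: state=(0.002, 0.174, 0.825)
t=6.500: state=(0.001, 0.145, 0.854)
t=7.000: state=(0.001, 0.121, 0.878)
t=7.500: state=(0.001, 0.101, 0.898)
t=8.000: state=(0.001, 0.084, 0.915)
t=8.500: state=(0.001, 0.070, 0.929)
t=8.860: state=(0.001, 0.062, 0.938)
compare at T: S=0.001, I=0.062, R=0.938

largest component: R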